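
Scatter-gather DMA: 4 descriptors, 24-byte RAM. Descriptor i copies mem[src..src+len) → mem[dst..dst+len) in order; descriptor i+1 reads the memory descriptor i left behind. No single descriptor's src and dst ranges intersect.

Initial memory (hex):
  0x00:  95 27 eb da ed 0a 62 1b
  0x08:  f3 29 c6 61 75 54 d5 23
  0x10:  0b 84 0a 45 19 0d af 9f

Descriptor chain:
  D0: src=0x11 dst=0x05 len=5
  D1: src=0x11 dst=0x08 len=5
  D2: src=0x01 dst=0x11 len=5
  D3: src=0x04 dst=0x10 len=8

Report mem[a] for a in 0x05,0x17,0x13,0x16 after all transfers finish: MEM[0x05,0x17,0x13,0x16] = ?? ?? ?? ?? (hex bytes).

  after D0: wrote 5B at 0x05 = 840a45190d
  after D1: wrote 5B at 0x08 = 840a45190d
  after D2: wrote 5B at 0x11 = 27ebdaed84
  after D3: wrote 8B at 0x10 = ed840a45840a4519
query mem[0x05]=0x84, mem[0x17]=0x19, mem[0x13]=0x45, mem[0x16]=0x45

MEM[0x05,0x17,0x13,0x16] = 84 19 45 45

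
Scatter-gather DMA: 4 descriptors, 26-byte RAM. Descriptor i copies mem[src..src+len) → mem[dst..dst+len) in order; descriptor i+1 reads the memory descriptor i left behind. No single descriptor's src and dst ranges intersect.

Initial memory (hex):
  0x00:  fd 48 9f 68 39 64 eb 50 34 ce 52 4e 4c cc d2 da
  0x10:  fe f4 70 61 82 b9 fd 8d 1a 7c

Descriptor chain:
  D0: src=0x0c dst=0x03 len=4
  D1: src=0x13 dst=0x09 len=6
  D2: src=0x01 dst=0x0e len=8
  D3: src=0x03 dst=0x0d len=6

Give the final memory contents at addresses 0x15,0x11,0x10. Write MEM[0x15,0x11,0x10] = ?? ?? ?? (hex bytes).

MEM[0x15,0x11,0x10] = 34 50 da

  after D0: wrote 4B at 0x03 = 4cccd2da
  after D1: wrote 6B at 0x09 = 6182b9fd8d1a
  after D2: wrote 8B at 0x0e = 489f4cccd2da5034
  after D3: wrote 6B at 0x0d = 4cccd2da5034
query mem[0x15]=0x34, mem[0x11]=0x50, mem[0x10]=0xda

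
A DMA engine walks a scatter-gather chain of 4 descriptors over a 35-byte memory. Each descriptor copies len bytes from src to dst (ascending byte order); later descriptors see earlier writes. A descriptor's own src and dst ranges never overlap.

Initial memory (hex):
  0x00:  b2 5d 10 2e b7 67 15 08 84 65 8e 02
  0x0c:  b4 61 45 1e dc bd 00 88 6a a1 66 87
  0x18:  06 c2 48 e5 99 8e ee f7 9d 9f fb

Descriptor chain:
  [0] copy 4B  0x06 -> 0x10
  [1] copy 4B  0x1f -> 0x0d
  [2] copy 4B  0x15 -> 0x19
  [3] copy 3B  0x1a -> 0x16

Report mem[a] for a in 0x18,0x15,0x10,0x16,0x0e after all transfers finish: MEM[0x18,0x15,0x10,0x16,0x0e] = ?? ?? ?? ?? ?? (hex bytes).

MEM[0x18,0x15,0x10,0x16,0x0e] = 06 a1 fb 66 9d

D0: mem[0x10..0x13] <- [15 08 84 65]
D1: mem[0x0d..0x10] <- [f7 9d 9f fb]
D2: mem[0x19..0x1c] <- [a1 66 87 06]
D3: mem[0x16..0x18] <- [66 87 06]
query mem[0x18]=0x06, mem[0x15]=0xa1, mem[0x10]=0xfb, mem[0x16]=0x66, mem[0x0e]=0x9d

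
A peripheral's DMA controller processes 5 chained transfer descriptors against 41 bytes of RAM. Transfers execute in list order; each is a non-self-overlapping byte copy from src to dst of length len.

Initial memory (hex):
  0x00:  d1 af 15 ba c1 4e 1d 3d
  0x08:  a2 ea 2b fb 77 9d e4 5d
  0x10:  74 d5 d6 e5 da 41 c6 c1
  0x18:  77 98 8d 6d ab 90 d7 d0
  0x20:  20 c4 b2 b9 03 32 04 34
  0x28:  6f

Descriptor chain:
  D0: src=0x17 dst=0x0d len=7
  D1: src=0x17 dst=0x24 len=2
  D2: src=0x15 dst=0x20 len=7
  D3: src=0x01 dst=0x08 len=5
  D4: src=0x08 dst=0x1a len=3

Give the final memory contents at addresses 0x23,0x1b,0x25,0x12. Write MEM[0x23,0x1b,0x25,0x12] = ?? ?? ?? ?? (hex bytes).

MEM[0x23,0x1b,0x25,0x12] = 77 15 8d ab

  after D0: wrote 7B at 0x0d = c177988d6dab90
  after D1: wrote 2B at 0x24 = c177
  after D2: wrote 7B at 0x20 = 41c6c177988d6d
  after D3: wrote 5B at 0x08 = af15bac14e
  after D4: wrote 3B at 0x1a = af15ba
query mem[0x23]=0x77, mem[0x1b]=0x15, mem[0x25]=0x8d, mem[0x12]=0xab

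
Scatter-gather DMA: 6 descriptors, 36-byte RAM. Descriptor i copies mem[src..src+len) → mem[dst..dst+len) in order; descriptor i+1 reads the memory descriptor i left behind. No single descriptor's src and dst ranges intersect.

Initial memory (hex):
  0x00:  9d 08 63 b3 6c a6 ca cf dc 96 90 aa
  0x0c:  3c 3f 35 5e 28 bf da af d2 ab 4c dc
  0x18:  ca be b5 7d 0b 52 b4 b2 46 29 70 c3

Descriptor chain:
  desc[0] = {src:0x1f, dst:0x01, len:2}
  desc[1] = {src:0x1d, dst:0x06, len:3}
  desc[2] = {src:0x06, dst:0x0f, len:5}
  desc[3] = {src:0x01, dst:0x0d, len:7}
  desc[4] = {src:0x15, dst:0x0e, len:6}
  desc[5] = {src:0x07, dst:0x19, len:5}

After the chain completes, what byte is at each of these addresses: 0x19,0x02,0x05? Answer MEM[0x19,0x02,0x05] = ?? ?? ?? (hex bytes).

D0: mem[0x01..0x02] <- [b2 46]
D1: mem[0x06..0x08] <- [52 b4 b2]
D2: mem[0x0f..0x13] <- [52 b4 b2 96 90]
D3: mem[0x0d..0x13] <- [b2 46 b3 6c a6 52 b4]
D4: mem[0x0e..0x13] <- [ab 4c dc ca be b5]
D5: mem[0x19..0x1d] <- [b4 b2 96 90 aa]
query mem[0x19]=0xb4, mem[0x02]=0x46, mem[0x05]=0xa6

MEM[0x19,0x02,0x05] = b4 46 a6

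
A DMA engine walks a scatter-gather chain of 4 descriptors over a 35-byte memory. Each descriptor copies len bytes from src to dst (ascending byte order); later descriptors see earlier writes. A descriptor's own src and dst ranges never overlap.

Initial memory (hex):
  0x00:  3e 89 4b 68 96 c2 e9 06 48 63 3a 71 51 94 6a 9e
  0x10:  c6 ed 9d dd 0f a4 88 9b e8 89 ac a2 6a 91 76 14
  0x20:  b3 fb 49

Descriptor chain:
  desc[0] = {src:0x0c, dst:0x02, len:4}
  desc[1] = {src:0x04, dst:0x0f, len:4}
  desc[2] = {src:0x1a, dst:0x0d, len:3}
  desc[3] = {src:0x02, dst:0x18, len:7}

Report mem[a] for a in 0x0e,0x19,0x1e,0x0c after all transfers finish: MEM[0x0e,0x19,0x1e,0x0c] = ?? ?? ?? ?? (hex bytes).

MEM[0x0e,0x19,0x1e,0x0c] = a2 94 48 51

D0: mem[0x02..0x05] <- [51 94 6a 9e]
D1: mem[0x0f..0x12] <- [6a 9e e9 06]
D2: mem[0x0d..0x0f] <- [ac a2 6a]
D3: mem[0x18..0x1e] <- [51 94 6a 9e e9 06 48]
query mem[0x0e]=0xa2, mem[0x19]=0x94, mem[0x1e]=0x48, mem[0x0c]=0x51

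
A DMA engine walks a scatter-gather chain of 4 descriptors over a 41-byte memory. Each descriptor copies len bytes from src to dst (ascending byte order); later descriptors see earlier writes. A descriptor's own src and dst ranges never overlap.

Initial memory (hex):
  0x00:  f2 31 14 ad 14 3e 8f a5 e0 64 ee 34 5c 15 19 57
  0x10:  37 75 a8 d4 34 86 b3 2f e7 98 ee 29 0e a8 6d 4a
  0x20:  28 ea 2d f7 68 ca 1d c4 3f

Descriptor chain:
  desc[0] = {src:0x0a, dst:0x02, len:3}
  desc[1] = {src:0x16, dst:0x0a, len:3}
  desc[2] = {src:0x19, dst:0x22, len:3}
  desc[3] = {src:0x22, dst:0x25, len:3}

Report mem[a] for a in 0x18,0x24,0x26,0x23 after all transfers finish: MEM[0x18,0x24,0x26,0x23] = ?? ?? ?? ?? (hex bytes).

  after D0: wrote 3B at 0x02 = ee345c
  after D1: wrote 3B at 0x0a = b32fe7
  after D2: wrote 3B at 0x22 = 98ee29
  after D3: wrote 3B at 0x25 = 98ee29
query mem[0x18]=0xe7, mem[0x24]=0x29, mem[0x26]=0xee, mem[0x23]=0xee

MEM[0x18,0x24,0x26,0x23] = e7 29 ee ee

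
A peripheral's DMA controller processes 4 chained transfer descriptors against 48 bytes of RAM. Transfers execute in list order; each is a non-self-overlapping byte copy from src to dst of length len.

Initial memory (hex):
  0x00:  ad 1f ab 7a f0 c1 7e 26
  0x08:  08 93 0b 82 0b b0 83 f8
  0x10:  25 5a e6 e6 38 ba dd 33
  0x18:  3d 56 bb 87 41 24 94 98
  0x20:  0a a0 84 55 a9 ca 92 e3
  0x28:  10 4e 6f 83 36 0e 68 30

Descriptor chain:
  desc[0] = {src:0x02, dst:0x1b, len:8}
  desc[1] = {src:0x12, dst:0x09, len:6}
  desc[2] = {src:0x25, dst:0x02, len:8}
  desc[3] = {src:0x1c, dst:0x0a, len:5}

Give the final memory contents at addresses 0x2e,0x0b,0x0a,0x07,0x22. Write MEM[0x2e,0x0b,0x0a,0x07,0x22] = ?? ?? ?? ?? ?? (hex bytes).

D0: mem[0x1b..0x22] <- [ab 7a f0 c1 7e 26 08 93]
D1: mem[0x09..0x0e] <- [e6 e6 38 ba dd 33]
D2: mem[0x02..0x09] <- [ca 92 e3 10 4e 6f 83 36]
D3: mem[0x0a..0x0e] <- [7a f0 c1 7e 26]
query mem[0x2e]=0x68, mem[0x0b]=0xf0, mem[0x0a]=0x7a, mem[0x07]=0x6f, mem[0x22]=0x93

MEM[0x2e,0x0b,0x0a,0x07,0x22] = 68 f0 7a 6f 93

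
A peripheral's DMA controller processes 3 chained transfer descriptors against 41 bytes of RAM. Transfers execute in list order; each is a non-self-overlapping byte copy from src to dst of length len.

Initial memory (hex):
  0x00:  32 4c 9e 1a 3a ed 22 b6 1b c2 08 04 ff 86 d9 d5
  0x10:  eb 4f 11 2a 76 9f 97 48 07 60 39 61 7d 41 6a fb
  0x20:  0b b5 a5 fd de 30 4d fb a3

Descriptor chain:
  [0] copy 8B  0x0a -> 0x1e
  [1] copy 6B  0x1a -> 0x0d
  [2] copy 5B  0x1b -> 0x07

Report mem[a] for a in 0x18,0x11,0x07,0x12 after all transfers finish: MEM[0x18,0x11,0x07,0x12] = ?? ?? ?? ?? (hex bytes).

MEM[0x18,0x11,0x07,0x12] = 07 08 61 04

  after D0: wrote 8B at 0x1e = 0804ff86d9d5eb4f
  after D1: wrote 6B at 0x0d = 39617d410804
  after D2: wrote 5B at 0x07 = 617d410804
query mem[0x18]=0x07, mem[0x11]=0x08, mem[0x07]=0x61, mem[0x12]=0x04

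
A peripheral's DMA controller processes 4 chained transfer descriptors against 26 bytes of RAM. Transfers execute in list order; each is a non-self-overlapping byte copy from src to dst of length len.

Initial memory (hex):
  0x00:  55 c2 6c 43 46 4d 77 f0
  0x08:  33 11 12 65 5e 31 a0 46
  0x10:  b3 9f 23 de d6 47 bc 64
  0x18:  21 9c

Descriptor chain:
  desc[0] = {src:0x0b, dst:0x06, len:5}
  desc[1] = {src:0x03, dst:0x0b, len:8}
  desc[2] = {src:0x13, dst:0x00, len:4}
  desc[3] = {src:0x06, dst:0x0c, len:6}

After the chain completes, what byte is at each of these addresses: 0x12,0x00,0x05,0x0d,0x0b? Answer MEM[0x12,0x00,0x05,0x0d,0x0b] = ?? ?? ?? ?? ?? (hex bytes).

[0] 0x0b->0x06 len=5 : 65 5e 31 a0 46
[1] 0x03->0x0b len=8 : 43 46 4d 65 5e 31 a0 46
[2] 0x13->0x00 len=4 : de d6 47 bc
[3] 0x06->0x0c len=6 : 65 5e 31 a0 46 43
query mem[0x12]=0x46, mem[0x00]=0xde, mem[0x05]=0x4d, mem[0x0d]=0x5e, mem[0x0b]=0x43

MEM[0x12,0x00,0x05,0x0d,0x0b] = 46 de 4d 5e 43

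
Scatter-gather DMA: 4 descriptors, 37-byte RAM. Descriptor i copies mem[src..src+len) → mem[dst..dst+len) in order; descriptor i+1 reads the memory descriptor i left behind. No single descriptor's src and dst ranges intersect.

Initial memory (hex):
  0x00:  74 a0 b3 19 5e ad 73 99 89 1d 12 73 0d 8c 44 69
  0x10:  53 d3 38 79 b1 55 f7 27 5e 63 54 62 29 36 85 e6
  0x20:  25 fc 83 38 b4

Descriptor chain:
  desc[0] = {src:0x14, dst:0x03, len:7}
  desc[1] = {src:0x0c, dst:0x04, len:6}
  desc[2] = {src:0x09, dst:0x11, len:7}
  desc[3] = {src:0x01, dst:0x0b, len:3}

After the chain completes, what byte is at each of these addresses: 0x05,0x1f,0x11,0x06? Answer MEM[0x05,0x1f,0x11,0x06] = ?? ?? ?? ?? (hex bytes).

MEM[0x05,0x1f,0x11,0x06] = 8c e6 d3 44

#0 dst[0x03+7] := {0xb1,0x55,0xf7,0x27,0x5e,0x63,0x54}
#1 dst[0x04+6] := {0x0d,0x8c,0x44,0x69,0x53,0xd3}
#2 dst[0x11+7] := {0xd3,0x12,0x73,0x0d,0x8c,0x44,0x69}
#3 dst[0x0b+3] := {0xa0,0xb3,0xb1}
query mem[0x05]=0x8c, mem[0x1f]=0xe6, mem[0x11]=0xd3, mem[0x06]=0x44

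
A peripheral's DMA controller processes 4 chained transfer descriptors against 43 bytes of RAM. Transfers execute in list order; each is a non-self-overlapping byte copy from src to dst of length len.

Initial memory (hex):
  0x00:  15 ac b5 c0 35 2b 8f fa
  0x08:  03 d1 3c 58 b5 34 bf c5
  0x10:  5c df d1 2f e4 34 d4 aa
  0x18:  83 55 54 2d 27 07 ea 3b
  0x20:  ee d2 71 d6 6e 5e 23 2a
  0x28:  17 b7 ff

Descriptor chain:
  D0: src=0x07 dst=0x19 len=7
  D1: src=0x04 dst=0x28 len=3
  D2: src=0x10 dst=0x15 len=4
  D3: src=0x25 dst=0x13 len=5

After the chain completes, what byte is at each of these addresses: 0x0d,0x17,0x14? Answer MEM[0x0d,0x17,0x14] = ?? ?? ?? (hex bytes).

[0] 0x07->0x19 len=7 : fa 03 d1 3c 58 b5 34
[1] 0x04->0x28 len=3 : 35 2b 8f
[2] 0x10->0x15 len=4 : 5c df d1 2f
[3] 0x25->0x13 len=5 : 5e 23 2a 35 2b
query mem[0x0d]=0x34, mem[0x17]=0x2b, mem[0x14]=0x23

MEM[0x0d,0x17,0x14] = 34 2b 23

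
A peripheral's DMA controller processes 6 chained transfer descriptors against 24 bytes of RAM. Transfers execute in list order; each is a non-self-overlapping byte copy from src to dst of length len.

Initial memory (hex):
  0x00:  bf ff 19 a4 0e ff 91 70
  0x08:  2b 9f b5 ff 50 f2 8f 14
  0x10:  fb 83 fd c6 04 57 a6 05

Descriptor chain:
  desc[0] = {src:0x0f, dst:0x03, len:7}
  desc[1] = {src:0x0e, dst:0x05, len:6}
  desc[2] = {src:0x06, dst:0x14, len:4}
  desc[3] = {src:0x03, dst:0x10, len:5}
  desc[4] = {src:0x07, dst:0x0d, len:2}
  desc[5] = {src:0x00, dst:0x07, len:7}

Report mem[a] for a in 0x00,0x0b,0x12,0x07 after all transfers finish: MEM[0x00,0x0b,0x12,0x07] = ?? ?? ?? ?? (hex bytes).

MEM[0x00,0x0b,0x12,0x07] = bf fb 8f bf

[0] 0x0f->0x03 len=7 : 14 fb 83 fd c6 04 57
[1] 0x0e->0x05 len=6 : 8f 14 fb 83 fd c6
[2] 0x06->0x14 len=4 : 14 fb 83 fd
[3] 0x03->0x10 len=5 : 14 fb 8f 14 fb
[4] 0x07->0x0d len=2 : fb 83
[5] 0x00->0x07 len=7 : bf ff 19 14 fb 8f 14
query mem[0x00]=0xbf, mem[0x0b]=0xfb, mem[0x12]=0x8f, mem[0x07]=0xbf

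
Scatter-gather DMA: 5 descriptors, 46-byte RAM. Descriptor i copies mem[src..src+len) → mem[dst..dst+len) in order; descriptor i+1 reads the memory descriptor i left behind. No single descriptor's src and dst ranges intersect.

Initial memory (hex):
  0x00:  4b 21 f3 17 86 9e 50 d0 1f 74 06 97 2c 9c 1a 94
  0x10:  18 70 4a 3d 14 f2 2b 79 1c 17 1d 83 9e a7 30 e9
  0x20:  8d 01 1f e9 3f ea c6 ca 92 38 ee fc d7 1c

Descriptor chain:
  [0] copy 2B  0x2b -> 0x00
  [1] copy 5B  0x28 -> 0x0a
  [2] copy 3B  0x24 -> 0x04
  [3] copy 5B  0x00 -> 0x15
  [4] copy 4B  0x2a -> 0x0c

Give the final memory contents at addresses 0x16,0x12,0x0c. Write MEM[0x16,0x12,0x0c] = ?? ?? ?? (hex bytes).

[0] 0x2b->0x00 len=2 : fc d7
[1] 0x28->0x0a len=5 : 92 38 ee fc d7
[2] 0x24->0x04 len=3 : 3f ea c6
[3] 0x00->0x15 len=5 : fc d7 f3 17 3f
[4] 0x2a->0x0c len=4 : ee fc d7 1c
query mem[0x16]=0xd7, mem[0x12]=0x4a, mem[0x0c]=0xee

MEM[0x16,0x12,0x0c] = d7 4a ee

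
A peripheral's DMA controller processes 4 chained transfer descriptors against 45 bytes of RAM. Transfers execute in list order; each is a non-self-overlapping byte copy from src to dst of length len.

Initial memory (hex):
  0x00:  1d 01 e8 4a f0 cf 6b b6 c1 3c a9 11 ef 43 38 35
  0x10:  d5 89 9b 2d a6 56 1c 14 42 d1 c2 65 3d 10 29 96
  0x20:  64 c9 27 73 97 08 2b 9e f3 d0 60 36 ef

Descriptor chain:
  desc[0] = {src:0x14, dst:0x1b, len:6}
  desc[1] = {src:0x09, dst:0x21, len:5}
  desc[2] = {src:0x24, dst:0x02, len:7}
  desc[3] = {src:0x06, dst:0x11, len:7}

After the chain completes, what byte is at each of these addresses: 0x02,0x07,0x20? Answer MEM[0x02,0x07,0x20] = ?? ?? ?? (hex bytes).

MEM[0x02,0x07,0x20] = ef d0 d1

[0] 0x14->0x1b len=6 : a6 56 1c 14 42 d1
[1] 0x09->0x21 len=5 : 3c a9 11 ef 43
[2] 0x24->0x02 len=7 : ef 43 2b 9e f3 d0 60
[3] 0x06->0x11 len=7 : f3 d0 60 3c a9 11 ef
query mem[0x02]=0xef, mem[0x07]=0xd0, mem[0x20]=0xd1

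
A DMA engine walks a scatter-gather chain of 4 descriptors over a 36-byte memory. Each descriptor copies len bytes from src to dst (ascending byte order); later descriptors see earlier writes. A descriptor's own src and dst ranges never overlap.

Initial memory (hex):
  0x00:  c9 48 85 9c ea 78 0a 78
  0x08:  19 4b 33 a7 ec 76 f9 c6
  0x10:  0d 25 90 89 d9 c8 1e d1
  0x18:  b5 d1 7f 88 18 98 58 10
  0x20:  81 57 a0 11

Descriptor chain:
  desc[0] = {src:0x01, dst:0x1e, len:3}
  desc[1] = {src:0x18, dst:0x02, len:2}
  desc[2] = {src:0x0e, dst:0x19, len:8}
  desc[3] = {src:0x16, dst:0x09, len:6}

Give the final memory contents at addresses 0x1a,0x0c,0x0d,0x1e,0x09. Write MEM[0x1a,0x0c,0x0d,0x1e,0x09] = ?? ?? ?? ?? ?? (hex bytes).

  after D0: wrote 3B at 0x1e = 48859c
  after D1: wrote 2B at 0x02 = b5d1
  after D2: wrote 8B at 0x19 = f9c60d259089d9c8
  after D3: wrote 6B at 0x09 = 1ed1b5f9c60d
query mem[0x1a]=0xc6, mem[0x0c]=0xf9, mem[0x0d]=0xc6, mem[0x1e]=0x89, mem[0x09]=0x1e

MEM[0x1a,0x0c,0x0d,0x1e,0x09] = c6 f9 c6 89 1e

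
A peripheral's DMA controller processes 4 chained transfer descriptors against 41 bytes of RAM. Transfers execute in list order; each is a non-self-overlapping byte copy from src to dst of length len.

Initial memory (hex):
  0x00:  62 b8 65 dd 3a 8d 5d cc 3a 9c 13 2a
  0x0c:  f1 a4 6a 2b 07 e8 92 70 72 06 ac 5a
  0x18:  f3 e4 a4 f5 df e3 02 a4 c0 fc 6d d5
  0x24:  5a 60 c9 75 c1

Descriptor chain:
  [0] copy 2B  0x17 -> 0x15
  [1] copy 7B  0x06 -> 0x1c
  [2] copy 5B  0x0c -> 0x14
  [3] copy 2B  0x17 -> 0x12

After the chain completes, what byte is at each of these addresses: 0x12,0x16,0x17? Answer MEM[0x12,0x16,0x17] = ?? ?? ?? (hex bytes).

MEM[0x12,0x16,0x17] = 2b 6a 2b

[0] 0x17->0x15 len=2 : 5a f3
[1] 0x06->0x1c len=7 : 5d cc 3a 9c 13 2a f1
[2] 0x0c->0x14 len=5 : f1 a4 6a 2b 07
[3] 0x17->0x12 len=2 : 2b 07
query mem[0x12]=0x2b, mem[0x16]=0x6a, mem[0x17]=0x2b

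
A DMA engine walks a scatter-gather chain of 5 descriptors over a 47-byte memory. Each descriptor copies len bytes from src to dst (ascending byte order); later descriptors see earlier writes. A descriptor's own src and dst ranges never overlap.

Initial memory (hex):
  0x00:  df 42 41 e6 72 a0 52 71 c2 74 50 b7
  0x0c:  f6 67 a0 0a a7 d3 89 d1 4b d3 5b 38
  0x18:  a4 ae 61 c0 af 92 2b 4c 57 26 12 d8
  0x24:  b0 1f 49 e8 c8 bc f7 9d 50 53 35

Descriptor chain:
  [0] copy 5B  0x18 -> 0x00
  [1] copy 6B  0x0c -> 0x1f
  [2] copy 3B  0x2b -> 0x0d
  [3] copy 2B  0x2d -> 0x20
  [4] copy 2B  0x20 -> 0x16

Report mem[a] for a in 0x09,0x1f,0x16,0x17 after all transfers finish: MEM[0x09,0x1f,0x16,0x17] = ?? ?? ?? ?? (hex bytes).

#0 dst[0x00+5] := {0xa4,0xae,0x61,0xc0,0xaf}
#1 dst[0x1f+6] := {0xf6,0x67,0xa0,0x0a,0xa7,0xd3}
#2 dst[0x0d+3] := {0x9d,0x50,0x53}
#3 dst[0x20+2] := {0x53,0x35}
#4 dst[0x16+2] := {0x53,0x35}
query mem[0x09]=0x74, mem[0x1f]=0xf6, mem[0x16]=0x53, mem[0x17]=0x35

MEM[0x09,0x1f,0x16,0x17] = 74 f6 53 35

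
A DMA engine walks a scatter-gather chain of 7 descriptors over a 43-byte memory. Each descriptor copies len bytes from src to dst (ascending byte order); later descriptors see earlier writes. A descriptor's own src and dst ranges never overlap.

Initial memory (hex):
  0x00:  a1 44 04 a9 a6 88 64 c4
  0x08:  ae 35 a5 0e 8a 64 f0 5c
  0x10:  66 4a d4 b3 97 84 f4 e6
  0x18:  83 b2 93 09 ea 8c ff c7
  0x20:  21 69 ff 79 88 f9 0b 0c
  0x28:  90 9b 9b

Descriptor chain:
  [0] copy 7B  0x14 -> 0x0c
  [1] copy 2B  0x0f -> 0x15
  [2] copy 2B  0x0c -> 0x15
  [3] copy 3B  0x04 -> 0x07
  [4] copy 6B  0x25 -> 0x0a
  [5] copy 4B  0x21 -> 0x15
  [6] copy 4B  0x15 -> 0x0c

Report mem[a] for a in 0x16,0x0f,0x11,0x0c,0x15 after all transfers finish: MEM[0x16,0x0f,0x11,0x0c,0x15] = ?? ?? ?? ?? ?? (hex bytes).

  after D0: wrote 7B at 0x0c = 9784f4e683b293
  after D1: wrote 2B at 0x15 = e683
  after D2: wrote 2B at 0x15 = 9784
  after D3: wrote 3B at 0x07 = a68864
  after D4: wrote 6B at 0x0a = f90b0c909b9b
  after D5: wrote 4B at 0x15 = 69ff7988
  after D6: wrote 4B at 0x0c = 69ff7988
query mem[0x16]=0xff, mem[0x0f]=0x88, mem[0x11]=0xb2, mem[0x0c]=0x69, mem[0x15]=0x69

MEM[0x16,0x0f,0x11,0x0c,0x15] = ff 88 b2 69 69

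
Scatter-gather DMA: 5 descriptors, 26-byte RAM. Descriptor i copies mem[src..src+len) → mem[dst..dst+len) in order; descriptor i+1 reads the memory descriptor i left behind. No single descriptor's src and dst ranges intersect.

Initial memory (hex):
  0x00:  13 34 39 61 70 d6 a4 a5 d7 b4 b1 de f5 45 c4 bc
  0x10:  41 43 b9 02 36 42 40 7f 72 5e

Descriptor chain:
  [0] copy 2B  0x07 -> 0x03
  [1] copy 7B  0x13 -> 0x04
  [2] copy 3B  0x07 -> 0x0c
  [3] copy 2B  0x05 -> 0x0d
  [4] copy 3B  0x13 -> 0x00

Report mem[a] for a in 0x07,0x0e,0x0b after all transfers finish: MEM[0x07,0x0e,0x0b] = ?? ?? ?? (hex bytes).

MEM[0x07,0x0e,0x0b] = 40 42 de

[0] 0x07->0x03 len=2 : a5 d7
[1] 0x13->0x04 len=7 : 02 36 42 40 7f 72 5e
[2] 0x07->0x0c len=3 : 40 7f 72
[3] 0x05->0x0d len=2 : 36 42
[4] 0x13->0x00 len=3 : 02 36 42
query mem[0x07]=0x40, mem[0x0e]=0x42, mem[0x0b]=0xde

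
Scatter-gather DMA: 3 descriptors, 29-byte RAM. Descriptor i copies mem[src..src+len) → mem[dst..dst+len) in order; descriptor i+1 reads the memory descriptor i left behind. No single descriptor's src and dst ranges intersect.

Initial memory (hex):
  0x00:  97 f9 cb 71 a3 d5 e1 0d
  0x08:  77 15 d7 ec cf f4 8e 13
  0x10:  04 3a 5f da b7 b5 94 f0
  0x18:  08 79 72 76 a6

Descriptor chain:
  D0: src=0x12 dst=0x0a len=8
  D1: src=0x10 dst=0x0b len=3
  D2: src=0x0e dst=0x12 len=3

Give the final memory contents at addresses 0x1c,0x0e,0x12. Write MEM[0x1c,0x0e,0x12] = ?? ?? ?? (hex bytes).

[0] 0x12->0x0a len=8 : 5f da b7 b5 94 f0 08 79
[1] 0x10->0x0b len=3 : 08 79 5f
[2] 0x0e->0x12 len=3 : 94 f0 08
query mem[0x1c]=0xa6, mem[0x0e]=0x94, mem[0x12]=0x94

MEM[0x1c,0x0e,0x12] = a6 94 94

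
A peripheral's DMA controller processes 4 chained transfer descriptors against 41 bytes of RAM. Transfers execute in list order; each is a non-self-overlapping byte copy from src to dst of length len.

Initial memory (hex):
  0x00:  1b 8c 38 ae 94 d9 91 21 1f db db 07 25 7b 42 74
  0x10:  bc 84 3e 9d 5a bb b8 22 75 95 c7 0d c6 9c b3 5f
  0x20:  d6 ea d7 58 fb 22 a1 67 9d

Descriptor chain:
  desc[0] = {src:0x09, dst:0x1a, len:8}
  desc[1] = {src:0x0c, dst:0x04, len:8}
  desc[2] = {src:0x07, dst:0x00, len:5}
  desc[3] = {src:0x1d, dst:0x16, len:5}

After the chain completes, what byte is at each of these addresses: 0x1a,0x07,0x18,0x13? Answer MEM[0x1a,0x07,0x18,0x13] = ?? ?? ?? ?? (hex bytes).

MEM[0x1a,0x07,0x18,0x13] = bc 74 42 9d

[0] 0x09->0x1a len=8 : db db 07 25 7b 42 74 bc
[1] 0x0c->0x04 len=8 : 25 7b 42 74 bc 84 3e 9d
[2] 0x07->0x00 len=5 : 74 bc 84 3e 9d
[3] 0x1d->0x16 len=5 : 25 7b 42 74 bc
query mem[0x1a]=0xbc, mem[0x07]=0x74, mem[0x18]=0x42, mem[0x13]=0x9d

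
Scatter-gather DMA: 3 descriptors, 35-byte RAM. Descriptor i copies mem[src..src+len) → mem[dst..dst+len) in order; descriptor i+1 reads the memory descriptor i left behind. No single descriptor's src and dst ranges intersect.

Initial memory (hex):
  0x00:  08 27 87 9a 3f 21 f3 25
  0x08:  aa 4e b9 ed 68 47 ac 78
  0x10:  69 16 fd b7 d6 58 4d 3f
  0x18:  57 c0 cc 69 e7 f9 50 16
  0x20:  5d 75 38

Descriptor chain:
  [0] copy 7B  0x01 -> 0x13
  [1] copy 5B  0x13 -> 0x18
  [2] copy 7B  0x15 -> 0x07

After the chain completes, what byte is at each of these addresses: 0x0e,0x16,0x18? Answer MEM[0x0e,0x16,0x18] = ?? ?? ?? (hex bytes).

D0: mem[0x13..0x19] <- [27 87 9a 3f 21 f3 25]
D1: mem[0x18..0x1c] <- [27 87 9a 3f 21]
D2: mem[0x07..0x0d] <- [9a 3f 21 27 87 9a 3f]
query mem[0x0e]=0xac, mem[0x16]=0x3f, mem[0x18]=0x27

MEM[0x0e,0x16,0x18] = ac 3f 27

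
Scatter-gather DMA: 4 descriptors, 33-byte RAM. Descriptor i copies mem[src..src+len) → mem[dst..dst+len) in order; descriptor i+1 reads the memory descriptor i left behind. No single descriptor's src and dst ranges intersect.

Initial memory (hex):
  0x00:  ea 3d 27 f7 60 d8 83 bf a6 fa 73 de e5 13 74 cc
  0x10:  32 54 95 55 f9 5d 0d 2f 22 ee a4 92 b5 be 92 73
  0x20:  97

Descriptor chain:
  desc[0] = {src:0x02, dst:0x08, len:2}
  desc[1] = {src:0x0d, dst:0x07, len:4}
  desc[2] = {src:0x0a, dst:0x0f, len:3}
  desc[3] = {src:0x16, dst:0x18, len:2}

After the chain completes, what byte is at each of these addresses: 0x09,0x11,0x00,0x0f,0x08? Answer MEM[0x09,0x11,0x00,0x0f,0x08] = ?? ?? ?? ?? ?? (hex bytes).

#0 dst[0x08+2] := {0x27,0xf7}
#1 dst[0x07+4] := {0x13,0x74,0xcc,0x32}
#2 dst[0x0f+3] := {0x32,0xde,0xe5}
#3 dst[0x18+2] := {0x0d,0x2f}
query mem[0x09]=0xcc, mem[0x11]=0xe5, mem[0x00]=0xea, mem[0x0f]=0x32, mem[0x08]=0x74

MEM[0x09,0x11,0x00,0x0f,0x08] = cc e5 ea 32 74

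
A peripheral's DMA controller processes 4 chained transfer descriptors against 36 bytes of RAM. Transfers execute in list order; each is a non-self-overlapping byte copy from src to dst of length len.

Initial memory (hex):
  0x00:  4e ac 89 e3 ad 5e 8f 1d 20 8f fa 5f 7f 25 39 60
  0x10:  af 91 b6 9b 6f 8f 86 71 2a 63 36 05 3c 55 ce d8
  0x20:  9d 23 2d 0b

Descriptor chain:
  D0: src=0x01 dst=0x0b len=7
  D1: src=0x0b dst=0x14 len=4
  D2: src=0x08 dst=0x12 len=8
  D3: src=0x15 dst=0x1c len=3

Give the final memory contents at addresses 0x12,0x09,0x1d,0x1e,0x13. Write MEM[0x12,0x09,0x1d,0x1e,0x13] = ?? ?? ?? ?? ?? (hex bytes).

#0 dst[0x0b+7] := {0xac,0x89,0xe3,0xad,0x5e,0x8f,0x1d}
#1 dst[0x14+4] := {0xac,0x89,0xe3,0xad}
#2 dst[0x12+8] := {0x20,0x8f,0xfa,0xac,0x89,0xe3,0xad,0x5e}
#3 dst[0x1c+3] := {0xac,0x89,0xe3}
query mem[0x12]=0x20, mem[0x09]=0x8f, mem[0x1d]=0x89, mem[0x1e]=0xe3, mem[0x13]=0x8f

MEM[0x12,0x09,0x1d,0x1e,0x13] = 20 8f 89 e3 8f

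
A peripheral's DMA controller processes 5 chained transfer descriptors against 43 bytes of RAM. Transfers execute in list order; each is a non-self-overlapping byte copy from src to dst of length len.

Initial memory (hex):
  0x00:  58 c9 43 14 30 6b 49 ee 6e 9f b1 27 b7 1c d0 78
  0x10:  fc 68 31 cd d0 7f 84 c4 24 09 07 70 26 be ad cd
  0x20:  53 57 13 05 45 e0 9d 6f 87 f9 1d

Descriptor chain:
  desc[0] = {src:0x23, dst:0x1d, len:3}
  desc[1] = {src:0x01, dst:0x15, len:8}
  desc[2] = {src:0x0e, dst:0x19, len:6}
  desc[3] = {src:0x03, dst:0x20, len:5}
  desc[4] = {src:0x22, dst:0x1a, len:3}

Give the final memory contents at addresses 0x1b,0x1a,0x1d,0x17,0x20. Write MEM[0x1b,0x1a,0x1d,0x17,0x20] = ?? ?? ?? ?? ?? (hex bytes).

MEM[0x1b,0x1a,0x1d,0x17,0x20] = 49 6b 31 14 14

[0] 0x23->0x1d len=3 : 05 45 e0
[1] 0x01->0x15 len=8 : c9 43 14 30 6b 49 ee 6e
[2] 0x0e->0x19 len=6 : d0 78 fc 68 31 cd
[3] 0x03->0x20 len=5 : 14 30 6b 49 ee
[4] 0x22->0x1a len=3 : 6b 49 ee
query mem[0x1b]=0x49, mem[0x1a]=0x6b, mem[0x1d]=0x31, mem[0x17]=0x14, mem[0x20]=0x14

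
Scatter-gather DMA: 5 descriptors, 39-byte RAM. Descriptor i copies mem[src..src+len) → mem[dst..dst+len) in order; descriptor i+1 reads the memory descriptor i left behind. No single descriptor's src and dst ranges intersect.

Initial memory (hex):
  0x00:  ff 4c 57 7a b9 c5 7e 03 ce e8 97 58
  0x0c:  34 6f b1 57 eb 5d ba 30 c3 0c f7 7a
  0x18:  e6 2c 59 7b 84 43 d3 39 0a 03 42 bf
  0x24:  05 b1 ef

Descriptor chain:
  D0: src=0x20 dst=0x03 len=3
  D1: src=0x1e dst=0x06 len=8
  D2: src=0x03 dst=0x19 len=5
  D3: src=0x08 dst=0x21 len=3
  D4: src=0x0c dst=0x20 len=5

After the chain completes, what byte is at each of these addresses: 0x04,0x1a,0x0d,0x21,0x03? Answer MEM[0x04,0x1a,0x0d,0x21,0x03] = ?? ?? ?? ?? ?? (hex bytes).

#0 dst[0x03+3] := {0x0a,0x03,0x42}
#1 dst[0x06+8] := {0xd3,0x39,0x0a,0x03,0x42,0xbf,0x05,0xb1}
#2 dst[0x19+5] := {0x0a,0x03,0x42,0xd3,0x39}
#3 dst[0x21+3] := {0x0a,0x03,0x42}
#4 dst[0x20+5] := {0x05,0xb1,0xb1,0x57,0xeb}
query mem[0x04]=0x03, mem[0x1a]=0x03, mem[0x0d]=0xb1, mem[0x21]=0xb1, mem[0x03]=0x0a

MEM[0x04,0x1a,0x0d,0x21,0x03] = 03 03 b1 b1 0a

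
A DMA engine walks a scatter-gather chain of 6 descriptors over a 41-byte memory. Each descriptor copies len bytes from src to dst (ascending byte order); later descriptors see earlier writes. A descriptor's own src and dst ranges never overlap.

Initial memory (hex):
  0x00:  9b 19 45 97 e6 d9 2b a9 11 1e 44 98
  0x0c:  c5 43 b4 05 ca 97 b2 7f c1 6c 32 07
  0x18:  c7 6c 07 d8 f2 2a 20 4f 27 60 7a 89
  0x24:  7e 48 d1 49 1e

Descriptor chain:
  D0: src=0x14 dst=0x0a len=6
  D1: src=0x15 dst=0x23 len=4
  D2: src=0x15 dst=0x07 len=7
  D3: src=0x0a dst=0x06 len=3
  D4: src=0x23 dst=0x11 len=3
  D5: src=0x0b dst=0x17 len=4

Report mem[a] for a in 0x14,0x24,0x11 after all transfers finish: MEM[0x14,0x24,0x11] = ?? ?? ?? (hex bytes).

MEM[0x14,0x24,0x11] = c1 32 6c

[0] 0x14->0x0a len=6 : c1 6c 32 07 c7 6c
[1] 0x15->0x23 len=4 : 6c 32 07 c7
[2] 0x15->0x07 len=7 : 6c 32 07 c7 6c 07 d8
[3] 0x0a->0x06 len=3 : c7 6c 07
[4] 0x23->0x11 len=3 : 6c 32 07
[5] 0x0b->0x17 len=4 : 6c 07 d8 c7
query mem[0x14]=0xc1, mem[0x24]=0x32, mem[0x11]=0x6c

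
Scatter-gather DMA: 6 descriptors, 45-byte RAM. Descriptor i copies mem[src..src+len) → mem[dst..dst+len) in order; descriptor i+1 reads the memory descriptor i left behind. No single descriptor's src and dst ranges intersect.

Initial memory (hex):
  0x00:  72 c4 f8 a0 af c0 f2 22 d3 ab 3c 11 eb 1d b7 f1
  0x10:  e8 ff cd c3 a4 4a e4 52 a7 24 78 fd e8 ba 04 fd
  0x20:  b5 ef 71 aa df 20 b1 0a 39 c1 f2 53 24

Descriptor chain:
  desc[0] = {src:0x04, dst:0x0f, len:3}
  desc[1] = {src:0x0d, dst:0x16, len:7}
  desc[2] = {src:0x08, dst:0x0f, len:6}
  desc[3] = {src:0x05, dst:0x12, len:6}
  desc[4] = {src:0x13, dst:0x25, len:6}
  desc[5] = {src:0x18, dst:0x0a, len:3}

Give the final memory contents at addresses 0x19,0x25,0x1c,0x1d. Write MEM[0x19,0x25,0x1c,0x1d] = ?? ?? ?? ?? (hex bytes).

#0 dst[0x0f+3] := {0xaf,0xc0,0xf2}
#1 dst[0x16+7] := {0x1d,0xb7,0xaf,0xc0,0xf2,0xcd,0xc3}
#2 dst[0x0f+6] := {0xd3,0xab,0x3c,0x11,0xeb,0x1d}
#3 dst[0x12+6] := {0xc0,0xf2,0x22,0xd3,0xab,0x3c}
#4 dst[0x25+6] := {0xf2,0x22,0xd3,0xab,0x3c,0xaf}
#5 dst[0x0a+3] := {0xaf,0xc0,0xf2}
query mem[0x19]=0xc0, mem[0x25]=0xf2, mem[0x1c]=0xc3, mem[0x1d]=0xba

MEM[0x19,0x25,0x1c,0x1d] = c0 f2 c3 ba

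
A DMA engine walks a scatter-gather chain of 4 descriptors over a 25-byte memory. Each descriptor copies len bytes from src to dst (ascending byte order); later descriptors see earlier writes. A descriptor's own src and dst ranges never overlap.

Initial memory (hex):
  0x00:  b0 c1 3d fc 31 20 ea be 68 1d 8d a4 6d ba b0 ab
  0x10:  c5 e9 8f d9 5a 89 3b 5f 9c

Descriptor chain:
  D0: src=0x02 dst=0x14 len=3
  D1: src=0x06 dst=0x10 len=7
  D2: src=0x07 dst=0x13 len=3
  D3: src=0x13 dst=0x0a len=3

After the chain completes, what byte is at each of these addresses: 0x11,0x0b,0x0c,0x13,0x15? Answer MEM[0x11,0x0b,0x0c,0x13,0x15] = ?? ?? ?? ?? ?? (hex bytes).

  after D0: wrote 3B at 0x14 = 3dfc31
  after D1: wrote 7B at 0x10 = eabe681d8da46d
  after D2: wrote 3B at 0x13 = be681d
  after D3: wrote 3B at 0x0a = be681d
query mem[0x11]=0xbe, mem[0x0b]=0x68, mem[0x0c]=0x1d, mem[0x13]=0xbe, mem[0x15]=0x1d

MEM[0x11,0x0b,0x0c,0x13,0x15] = be 68 1d be 1d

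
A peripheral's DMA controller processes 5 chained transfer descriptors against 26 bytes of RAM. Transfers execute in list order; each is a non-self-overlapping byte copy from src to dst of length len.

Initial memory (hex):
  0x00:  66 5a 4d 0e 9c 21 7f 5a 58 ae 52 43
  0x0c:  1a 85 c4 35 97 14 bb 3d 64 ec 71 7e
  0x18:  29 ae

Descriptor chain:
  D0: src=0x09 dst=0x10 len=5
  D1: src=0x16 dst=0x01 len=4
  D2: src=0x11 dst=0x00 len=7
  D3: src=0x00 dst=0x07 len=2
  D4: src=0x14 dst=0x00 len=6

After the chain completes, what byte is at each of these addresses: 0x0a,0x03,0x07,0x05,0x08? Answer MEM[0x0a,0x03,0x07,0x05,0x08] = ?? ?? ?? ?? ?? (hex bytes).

#0 dst[0x10+5] := {0xae,0x52,0x43,0x1a,0x85}
#1 dst[0x01+4] := {0x71,0x7e,0x29,0xae}
#2 dst[0x00+7] := {0x52,0x43,0x1a,0x85,0xec,0x71,0x7e}
#3 dst[0x07+2] := {0x52,0x43}
#4 dst[0x00+6] := {0x85,0xec,0x71,0x7e,0x29,0xae}
query mem[0x0a]=0x52, mem[0x03]=0x7e, mem[0x07]=0x52, mem[0x05]=0xae, mem[0x08]=0x43

MEM[0x0a,0x03,0x07,0x05,0x08] = 52 7e 52 ae 43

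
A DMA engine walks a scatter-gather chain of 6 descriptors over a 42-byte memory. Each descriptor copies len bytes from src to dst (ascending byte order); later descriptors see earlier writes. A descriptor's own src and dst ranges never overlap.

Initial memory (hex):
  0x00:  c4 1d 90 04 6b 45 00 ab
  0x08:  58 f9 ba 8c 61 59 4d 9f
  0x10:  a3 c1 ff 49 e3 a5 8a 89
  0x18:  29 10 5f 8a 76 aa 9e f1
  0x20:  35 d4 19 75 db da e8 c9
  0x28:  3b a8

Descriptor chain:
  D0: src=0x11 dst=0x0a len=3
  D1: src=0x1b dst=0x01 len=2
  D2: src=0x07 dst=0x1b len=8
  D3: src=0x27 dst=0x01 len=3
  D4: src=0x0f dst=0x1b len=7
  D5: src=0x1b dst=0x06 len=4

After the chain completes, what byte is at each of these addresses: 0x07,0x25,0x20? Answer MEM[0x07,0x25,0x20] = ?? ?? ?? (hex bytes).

MEM[0x07,0x25,0x20] = a3 da e3

[0] 0x11->0x0a len=3 : c1 ff 49
[1] 0x1b->0x01 len=2 : 8a 76
[2] 0x07->0x1b len=8 : ab 58 f9 c1 ff 49 59 4d
[3] 0x27->0x01 len=3 : c9 3b a8
[4] 0x0f->0x1b len=7 : 9f a3 c1 ff 49 e3 a5
[5] 0x1b->0x06 len=4 : 9f a3 c1 ff
query mem[0x07]=0xa3, mem[0x25]=0xda, mem[0x20]=0xe3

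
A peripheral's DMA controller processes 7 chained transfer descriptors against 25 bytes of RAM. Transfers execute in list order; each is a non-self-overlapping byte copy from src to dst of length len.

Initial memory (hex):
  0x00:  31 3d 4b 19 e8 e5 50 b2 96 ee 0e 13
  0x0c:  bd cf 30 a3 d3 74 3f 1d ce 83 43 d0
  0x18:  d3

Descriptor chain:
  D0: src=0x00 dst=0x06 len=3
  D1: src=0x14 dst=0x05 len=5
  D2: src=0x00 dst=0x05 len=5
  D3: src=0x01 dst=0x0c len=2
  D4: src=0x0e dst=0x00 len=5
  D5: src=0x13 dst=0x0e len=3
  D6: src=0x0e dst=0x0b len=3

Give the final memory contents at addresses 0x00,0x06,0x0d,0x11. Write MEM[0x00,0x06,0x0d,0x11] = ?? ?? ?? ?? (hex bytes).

D0: mem[0x06..0x08] <- [31 3d 4b]
D1: mem[0x05..0x09] <- [ce 83 43 d0 d3]
D2: mem[0x05..0x09] <- [31 3d 4b 19 e8]
D3: mem[0x0c..0x0d] <- [3d 4b]
D4: mem[0x00..0x04] <- [30 a3 d3 74 3f]
D5: mem[0x0e..0x10] <- [1d ce 83]
D6: mem[0x0b..0x0d] <- [1d ce 83]
query mem[0x00]=0x30, mem[0x06]=0x3d, mem[0x0d]=0x83, mem[0x11]=0x74

MEM[0x00,0x06,0x0d,0x11] = 30 3d 83 74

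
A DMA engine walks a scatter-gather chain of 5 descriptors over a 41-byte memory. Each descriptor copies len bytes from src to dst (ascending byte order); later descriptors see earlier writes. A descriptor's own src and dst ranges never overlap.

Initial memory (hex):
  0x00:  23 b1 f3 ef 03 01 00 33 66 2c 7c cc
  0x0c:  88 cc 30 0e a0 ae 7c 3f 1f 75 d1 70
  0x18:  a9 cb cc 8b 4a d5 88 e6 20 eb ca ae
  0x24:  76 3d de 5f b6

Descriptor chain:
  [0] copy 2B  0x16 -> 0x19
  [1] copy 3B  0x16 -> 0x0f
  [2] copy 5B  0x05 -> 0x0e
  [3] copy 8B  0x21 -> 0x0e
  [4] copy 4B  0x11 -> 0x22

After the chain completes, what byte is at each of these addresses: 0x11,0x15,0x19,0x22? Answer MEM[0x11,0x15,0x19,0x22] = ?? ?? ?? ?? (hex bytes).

MEM[0x11,0x15,0x19,0x22] = 76 b6 d1 76

D0: mem[0x19..0x1a] <- [d1 70]
D1: mem[0x0f..0x11] <- [d1 70 a9]
D2: mem[0x0e..0x12] <- [01 00 33 66 2c]
D3: mem[0x0e..0x15] <- [eb ca ae 76 3d de 5f b6]
D4: mem[0x22..0x25] <- [76 3d de 5f]
query mem[0x11]=0x76, mem[0x15]=0xb6, mem[0x19]=0xd1, mem[0x22]=0x76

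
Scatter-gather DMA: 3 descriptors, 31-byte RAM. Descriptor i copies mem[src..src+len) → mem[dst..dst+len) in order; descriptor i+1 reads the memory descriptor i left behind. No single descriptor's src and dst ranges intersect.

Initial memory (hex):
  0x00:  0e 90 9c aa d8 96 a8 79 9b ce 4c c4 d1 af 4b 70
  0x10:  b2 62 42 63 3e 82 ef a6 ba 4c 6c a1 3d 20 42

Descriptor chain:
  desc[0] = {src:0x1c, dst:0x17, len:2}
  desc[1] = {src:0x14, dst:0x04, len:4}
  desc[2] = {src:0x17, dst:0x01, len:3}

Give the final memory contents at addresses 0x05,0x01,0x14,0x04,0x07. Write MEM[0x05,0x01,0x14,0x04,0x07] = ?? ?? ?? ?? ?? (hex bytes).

[0] 0x1c->0x17 len=2 : 3d 20
[1] 0x14->0x04 len=4 : 3e 82 ef 3d
[2] 0x17->0x01 len=3 : 3d 20 4c
query mem[0x05]=0x82, mem[0x01]=0x3d, mem[0x14]=0x3e, mem[0x04]=0x3e, mem[0x07]=0x3d

MEM[0x05,0x01,0x14,0x04,0x07] = 82 3d 3e 3e 3d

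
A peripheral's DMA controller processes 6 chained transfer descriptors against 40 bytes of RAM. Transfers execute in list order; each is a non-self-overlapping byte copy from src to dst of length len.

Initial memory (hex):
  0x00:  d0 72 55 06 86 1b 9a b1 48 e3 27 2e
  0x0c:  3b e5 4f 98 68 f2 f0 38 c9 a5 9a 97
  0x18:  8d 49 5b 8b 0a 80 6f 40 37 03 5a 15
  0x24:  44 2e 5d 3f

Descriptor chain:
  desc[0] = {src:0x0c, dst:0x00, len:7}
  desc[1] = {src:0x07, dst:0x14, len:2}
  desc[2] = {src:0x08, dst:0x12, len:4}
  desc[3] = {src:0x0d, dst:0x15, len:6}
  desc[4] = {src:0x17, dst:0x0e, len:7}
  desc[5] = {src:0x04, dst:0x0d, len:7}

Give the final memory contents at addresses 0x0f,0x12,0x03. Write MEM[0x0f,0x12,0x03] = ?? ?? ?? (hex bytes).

MEM[0x0f,0x12,0x03] = f0 e3 98

  after D0: wrote 7B at 0x00 = 3be54f9868f2f0
  after D1: wrote 2B at 0x14 = b148
  after D2: wrote 4B at 0x12 = 48e3272e
  after D3: wrote 6B at 0x15 = e54f9868f248
  after D4: wrote 7B at 0x0e = 9868f2488b0a80
  after D5: wrote 7B at 0x0d = 68f2f0b148e327
query mem[0x0f]=0xf0, mem[0x12]=0xe3, mem[0x03]=0x98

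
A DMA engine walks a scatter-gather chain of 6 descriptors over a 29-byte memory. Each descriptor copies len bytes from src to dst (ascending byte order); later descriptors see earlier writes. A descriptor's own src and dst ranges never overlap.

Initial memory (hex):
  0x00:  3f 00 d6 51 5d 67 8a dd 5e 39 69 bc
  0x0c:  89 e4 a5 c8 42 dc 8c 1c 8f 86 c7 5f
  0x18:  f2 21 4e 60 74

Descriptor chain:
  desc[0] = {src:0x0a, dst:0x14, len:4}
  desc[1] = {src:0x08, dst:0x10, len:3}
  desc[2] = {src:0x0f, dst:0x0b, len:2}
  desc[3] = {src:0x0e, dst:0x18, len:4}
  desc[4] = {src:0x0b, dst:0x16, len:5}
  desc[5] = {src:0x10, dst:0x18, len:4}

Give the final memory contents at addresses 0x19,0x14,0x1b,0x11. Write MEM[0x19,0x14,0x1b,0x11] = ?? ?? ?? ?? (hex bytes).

MEM[0x19,0x14,0x1b,0x11] = 39 69 1c 39

  after D0: wrote 4B at 0x14 = 69bc89e4
  after D1: wrote 3B at 0x10 = 5e3969
  after D2: wrote 2B at 0x0b = c85e
  after D3: wrote 4B at 0x18 = a5c85e39
  after D4: wrote 5B at 0x16 = c85ee4a5c8
  after D5: wrote 4B at 0x18 = 5e39691c
query mem[0x19]=0x39, mem[0x14]=0x69, mem[0x1b]=0x1c, mem[0x11]=0x39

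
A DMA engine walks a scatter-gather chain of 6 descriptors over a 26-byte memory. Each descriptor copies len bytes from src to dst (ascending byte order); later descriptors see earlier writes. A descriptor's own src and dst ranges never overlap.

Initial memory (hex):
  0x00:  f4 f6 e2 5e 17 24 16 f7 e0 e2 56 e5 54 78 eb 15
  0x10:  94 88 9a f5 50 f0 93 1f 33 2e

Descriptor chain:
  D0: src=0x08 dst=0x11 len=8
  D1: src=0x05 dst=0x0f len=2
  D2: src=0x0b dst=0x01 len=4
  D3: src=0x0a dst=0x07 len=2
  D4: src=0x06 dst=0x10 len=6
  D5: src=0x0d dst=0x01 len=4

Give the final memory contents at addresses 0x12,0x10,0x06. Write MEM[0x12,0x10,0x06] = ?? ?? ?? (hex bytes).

D0: mem[0x11..0x18] <- [e0 e2 56 e5 54 78 eb 15]
D1: mem[0x0f..0x10] <- [24 16]
D2: mem[0x01..0x04] <- [e5 54 78 eb]
D3: mem[0x07..0x08] <- [56 e5]
D4: mem[0x10..0x15] <- [16 56 e5 e2 56 e5]
D5: mem[0x01..0x04] <- [78 eb 24 16]
query mem[0x12]=0xe5, mem[0x10]=0x16, mem[0x06]=0x16

MEM[0x12,0x10,0x06] = e5 16 16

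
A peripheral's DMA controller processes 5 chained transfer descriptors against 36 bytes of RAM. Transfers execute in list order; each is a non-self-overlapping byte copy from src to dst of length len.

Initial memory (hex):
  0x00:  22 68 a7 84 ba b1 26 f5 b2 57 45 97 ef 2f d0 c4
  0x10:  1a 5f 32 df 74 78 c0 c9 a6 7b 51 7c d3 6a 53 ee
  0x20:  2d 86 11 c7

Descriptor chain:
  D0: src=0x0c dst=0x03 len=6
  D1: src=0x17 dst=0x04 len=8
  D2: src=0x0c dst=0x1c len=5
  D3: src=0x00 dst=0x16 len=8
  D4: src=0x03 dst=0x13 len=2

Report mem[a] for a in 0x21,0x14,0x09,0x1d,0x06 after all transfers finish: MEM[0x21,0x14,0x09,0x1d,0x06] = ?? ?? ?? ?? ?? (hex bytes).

MEM[0x21,0x14,0x09,0x1d,0x06] = 86 c9 d3 51 7b

  after D0: wrote 6B at 0x03 = ef2fd0c41a5f
  after D1: wrote 8B at 0x04 = c9a67b517cd36a53
  after D2: wrote 5B at 0x1c = ef2fd0c41a
  after D3: wrote 8B at 0x16 = 2268a7efc9a67b51
  after D4: wrote 2B at 0x13 = efc9
query mem[0x21]=0x86, mem[0x14]=0xc9, mem[0x09]=0xd3, mem[0x1d]=0x51, mem[0x06]=0x7b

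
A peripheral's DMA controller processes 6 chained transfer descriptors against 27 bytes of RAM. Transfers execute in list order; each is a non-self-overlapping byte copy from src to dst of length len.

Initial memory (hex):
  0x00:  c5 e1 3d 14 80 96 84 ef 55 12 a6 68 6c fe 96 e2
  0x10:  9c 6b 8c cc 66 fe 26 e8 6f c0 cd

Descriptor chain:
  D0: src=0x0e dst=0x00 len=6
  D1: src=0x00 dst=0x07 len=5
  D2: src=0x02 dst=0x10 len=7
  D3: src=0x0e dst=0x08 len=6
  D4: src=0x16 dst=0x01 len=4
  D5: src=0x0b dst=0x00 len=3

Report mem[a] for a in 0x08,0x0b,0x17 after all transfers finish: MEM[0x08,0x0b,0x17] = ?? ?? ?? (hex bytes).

MEM[0x08,0x0b,0x17] = 96 6b e8

#0 dst[0x00+6] := {0x96,0xe2,0x9c,0x6b,0x8c,0xcc}
#1 dst[0x07+5] := {0x96,0xe2,0x9c,0x6b,0x8c}
#2 dst[0x10+7] := {0x9c,0x6b,0x8c,0xcc,0x84,0x96,0xe2}
#3 dst[0x08+6] := {0x96,0xe2,0x9c,0x6b,0x8c,0xcc}
#4 dst[0x01+4] := {0xe2,0xe8,0x6f,0xc0}
#5 dst[0x00+3] := {0x6b,0x8c,0xcc}
query mem[0x08]=0x96, mem[0x0b]=0x6b, mem[0x17]=0xe8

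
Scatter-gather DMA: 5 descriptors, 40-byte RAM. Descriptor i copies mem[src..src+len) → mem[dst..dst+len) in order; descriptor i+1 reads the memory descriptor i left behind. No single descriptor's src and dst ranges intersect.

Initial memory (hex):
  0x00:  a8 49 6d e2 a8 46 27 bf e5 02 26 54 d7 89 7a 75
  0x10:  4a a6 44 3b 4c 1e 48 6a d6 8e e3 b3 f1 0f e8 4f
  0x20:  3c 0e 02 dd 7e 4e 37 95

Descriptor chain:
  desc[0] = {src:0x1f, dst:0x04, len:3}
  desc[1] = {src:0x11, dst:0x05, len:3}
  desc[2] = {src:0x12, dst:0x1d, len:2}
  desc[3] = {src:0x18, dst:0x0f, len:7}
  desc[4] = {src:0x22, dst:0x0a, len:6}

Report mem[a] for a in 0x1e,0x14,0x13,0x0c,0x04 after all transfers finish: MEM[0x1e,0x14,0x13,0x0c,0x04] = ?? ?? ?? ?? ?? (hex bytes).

  after D0: wrote 3B at 0x04 = 4f3c0e
  after D1: wrote 3B at 0x05 = a6443b
  after D2: wrote 2B at 0x1d = 443b
  after D3: wrote 7B at 0x0f = d68ee3b3f1443b
  after D4: wrote 6B at 0x0a = 02dd7e4e3795
query mem[0x1e]=0x3b, mem[0x14]=0x44, mem[0x13]=0xf1, mem[0x0c]=0x7e, mem[0x04]=0x4f

MEM[0x1e,0x14,0x13,0x0c,0x04] = 3b 44 f1 7e 4f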